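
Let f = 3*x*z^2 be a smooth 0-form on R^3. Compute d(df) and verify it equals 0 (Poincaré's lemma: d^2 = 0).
d(df) = 0

Step 1: df = sum_i (∂f/∂x_i) dx_i = (3*z^2) dx + (0) dy + (6*x*z) dz.
Step 2: Apply d again. Using the 1-form formula, the coefficient of dx ∧ dy in d(df) is ∂^2 f/∂x ∂y - ∂^2 f/∂y ∂x = (0) - (0) = 0 (equality of mixed partials for smooth f).
Similarly for dx ∧ dz and dy ∧ dz — all coefficients vanish. So d(df) = 0.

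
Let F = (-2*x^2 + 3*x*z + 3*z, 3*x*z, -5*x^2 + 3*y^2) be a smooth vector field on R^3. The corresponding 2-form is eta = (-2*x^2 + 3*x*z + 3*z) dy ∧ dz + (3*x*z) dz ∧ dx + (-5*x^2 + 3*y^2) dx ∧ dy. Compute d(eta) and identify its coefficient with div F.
d(eta) = (-4*x + 3*z) dx ∧ dy ∧ dz; div F = -4*x + 3*z

For a 2-form in R^3 of the form above, applying d gives a 3-form with coefficient ∂P/∂x + ∂Q/∂y + ∂R/∂z:
  ∂P/∂x = -4*x + 3*z
  ∂Q/∂y = 0
  ∂R/∂z = 0
Sum = -4*x + 3*z, which is exactly div F.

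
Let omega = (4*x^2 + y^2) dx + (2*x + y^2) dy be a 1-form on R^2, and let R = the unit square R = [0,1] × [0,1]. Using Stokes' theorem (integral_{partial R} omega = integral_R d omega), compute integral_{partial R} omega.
integral_(partial R) omega = 1

Stokes: integral_partial_R omega = integral_R d omega with d omega = (∂Q/∂x - ∂P/∂y) dx ∧ dy.
  ∂Q/∂x = 2
  ∂P/∂y = 2*y
  integrand = ∂Q/∂x - ∂P/∂y = 2 - 2*y.
Integrating over R: integral_0^1 integral_0^1 (2 - 2*y) dx dy = 1.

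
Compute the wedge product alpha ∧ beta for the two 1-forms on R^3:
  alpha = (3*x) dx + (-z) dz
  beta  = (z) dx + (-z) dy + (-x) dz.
alpha ∧ beta = (-3*x*z) dx ∧ dy + (-3*x^2 + z^2) dx ∧ dz + (-z^2) dy ∧ dz

Distribute the wedge, using dx_i ∧ dx_j = -dx_j ∧ dx_i and dx_i ∧ dx_i = 0. For each pair (i, j) with i < j, the coefficient of dx_i ∧ dx_j in alpha ∧ beta is (alpha_i * beta_j - alpha_j * beta_i). Collecting: alpha ∧ beta = (-3*x*z) dx ∧ dy + (-3*x^2 + z^2) dx ∧ dz + (-z^2) dy ∧ dz.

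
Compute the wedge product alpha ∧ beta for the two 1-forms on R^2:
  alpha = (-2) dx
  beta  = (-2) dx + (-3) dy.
alpha ∧ beta = (6) dx ∧ dy

Distribute the wedge, using dx_i ∧ dx_j = -dx_j ∧ dx_i and dx_i ∧ dx_i = 0. For each pair (i, j) with i < j, the coefficient of dx_i ∧ dx_j in alpha ∧ beta is (alpha_i * beta_j - alpha_j * beta_i). Collecting: alpha ∧ beta = (6) dx ∧ dy.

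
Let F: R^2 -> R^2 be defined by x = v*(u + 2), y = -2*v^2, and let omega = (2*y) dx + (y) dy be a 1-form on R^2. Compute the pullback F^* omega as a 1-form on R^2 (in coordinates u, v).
F^* omega = (-4*v^3) du + (4*v^2*(-u + 2*v - 2)) dv

Using F^*(f dg) = (f ∘ F) d(g ∘ F), substitute each coordinate x_i by F_i(u, v) in f_i, and replace dx_i by d F_i = (∂F_i/∂u) du + (∂F_i/∂v) dv.
  For the x component: f_1(F) = -4*v^2; d F_1 = (v) du + (u + 2) dv
  For the y component: f_2(F) = -2*v^2; d F_2 = (0) du + (-4*v) dv
Combining and collecting du, dv coefficients:
  coeff of du: -4*v^3
  coeff of dv: 4*v^2*(-u + 2*v - 2)
F^* omega = (-4*v^3) du + (4*v^2*(-u + 2*v - 2)) dv.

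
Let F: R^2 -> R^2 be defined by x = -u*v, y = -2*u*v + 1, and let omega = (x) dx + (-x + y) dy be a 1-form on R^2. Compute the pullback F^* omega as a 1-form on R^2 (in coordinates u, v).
F^* omega = (v*(3*u*v - 2)) du + (u*(3*u*v - 2)) dv

Using F^*(f dg) = (f ∘ F) d(g ∘ F), substitute each coordinate x_i by F_i(u, v) in f_i, and replace dx_i by d F_i = (∂F_i/∂u) du + (∂F_i/∂v) dv.
  For the x component: f_1(F) = -u*v; d F_1 = (-v) du + (-u) dv
  For the y component: f_2(F) = -u*v + 1; d F_2 = (-2*v) du + (-2*u) dv
Combining and collecting du, dv coefficients:
  coeff of du: v*(3*u*v - 2)
  coeff of dv: u*(3*u*v - 2)
F^* omega = (v*(3*u*v - 2)) du + (u*(3*u*v - 2)) dv.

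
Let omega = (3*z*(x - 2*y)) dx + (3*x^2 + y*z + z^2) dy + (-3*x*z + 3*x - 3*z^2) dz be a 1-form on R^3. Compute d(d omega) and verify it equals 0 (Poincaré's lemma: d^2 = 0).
d(d omega) = 0

Step 1: d omega = sum_{i<j} (∂f_j/∂x_i - ∂f_i/∂x_j) dx_i ∧ dx_j:
  coeff of dx ∧ dy: 6*x + 6*z
  coeff of dx ∧ dz: -3*x + 6*y - 3*z + 3
  coeff of dy ∧ dz: -y - 2*z
Step 2: Apply d again to each 2-form coefficient. The only possible 3-form in R^3 is dx ∧ dy ∧ dz, with coefficient
  ∂(coeff of dy∧dz)/∂x - ∂(coeff of dx∧dz)/∂y + ∂(coeff of dx∧dy)/∂z
  = ∂/∂x (-y - 2*z) - ∂/∂y (-3*x + 6*y - 3*z + 3) + ∂/∂z (6*x + 6*z).
Each of these terms simplifies to sums of mixed partials that cancel in pairs. The result is 0 (by equality of mixed partials for smooth functions — Schwarz / Clairaut).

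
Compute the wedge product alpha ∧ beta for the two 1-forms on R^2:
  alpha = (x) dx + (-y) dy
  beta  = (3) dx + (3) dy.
alpha ∧ beta = (3*x + 3*y) dx ∧ dy

Distribute the wedge, using dx_i ∧ dx_j = -dx_j ∧ dx_i and dx_i ∧ dx_i = 0. For each pair (i, j) with i < j, the coefficient of dx_i ∧ dx_j in alpha ∧ beta is (alpha_i * beta_j - alpha_j * beta_i). Collecting: alpha ∧ beta = (3*x + 3*y) dx ∧ dy.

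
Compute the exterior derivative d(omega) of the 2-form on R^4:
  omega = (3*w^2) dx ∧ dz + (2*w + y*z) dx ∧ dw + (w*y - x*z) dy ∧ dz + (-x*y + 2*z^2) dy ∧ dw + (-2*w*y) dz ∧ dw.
d(omega) = (6*w - y) dx ∧ dz ∧ dw + (-y - z) dx ∧ dy ∧ dw + (-z) dx ∧ dy ∧ dz + (-2*w + y - 4*z) dy ∧ dz ∧ dw

For a 2-form omega = sum_{i<j} g_{ij} dx_i ∧ dx_j, the exterior derivative is
  d(omega) = sum_{i<j} d(g_{ij}) ∧ dx_i ∧ dx_j = sum_{i<j, k} (∂g_{ij}/∂x_k) dx_k ∧ dx_i ∧ dx_j.
Expand each term, using dx_k ∧ dx_i ∧ dx_j = sgn(permutation) dx_{(a)} ∧ dx_{(b)} ∧ dx_{(c)} with (a < b < c) sorted:
  d(3*w^2) includes (∂/∂w)(3*w^2) dw = (6*w) dw, which multiplied by dx ∧ dz gives (6*w) dx ∧ dz ∧ dw
  d(2*w + y*z) includes (∂/∂y)(2*w + y*z) dy = (z) dy, which multiplied by dx ∧ dw gives (-z) dx ∧ dy ∧ dw
  d(2*w + y*z) includes (∂/∂z)(2*w + y*z) dz = (y) dz, which multiplied by dx ∧ dw gives (-y) dx ∧ dz ∧ dw
  d(w*y - x*z) includes (∂/∂x)(w*y - x*z) dx = (-z) dx, which multiplied by dy ∧ dz gives (-z) dx ∧ dy ∧ dz
  d(w*y - x*z) includes (∂/∂w)(w*y - x*z) dw = (y) dw, which multiplied by dy ∧ dz gives (y) dy ∧ dz ∧ dw
  d(-x*y + 2*z^2) includes (∂/∂x)(-x*y + 2*z^2) dx = (-y) dx, which multiplied by dy ∧ dw gives (-y) dx ∧ dy ∧ dw
  d(-x*y + 2*z^2) includes (∂/∂z)(-x*y + 2*z^2) dz = (4*z) dz, which multiplied by dy ∧ dw gives (-4*z) dy ∧ dz ∧ dw
  d(-2*w*y) includes (∂/∂y)(-2*w*y) dy = (-2*w) dy, which multiplied by dz ∧ dw gives (-2*w) dy ∧ dz ∧ dw
Collecting like 3-forms: d(omega) = (6*w - y) dx ∧ dz ∧ dw + (-y - z) dx ∧ dy ∧ dw + (-z) dx ∧ dy ∧ dz + (-2*w + y - 4*z) dy ∧ dz ∧ dw.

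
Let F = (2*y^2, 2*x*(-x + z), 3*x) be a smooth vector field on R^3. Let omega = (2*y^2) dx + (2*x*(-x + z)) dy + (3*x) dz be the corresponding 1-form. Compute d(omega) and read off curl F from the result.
d(omega) = (-2*x) dy ∧ dz + (-3) dz ∧ dx + (-4*x - 4*y + 2*z) dx ∧ dy; curl F = (-2*x, -3, -4*x - 4*y + 2*z)

d omega = sum_{i<j} (∂f_j/∂x_i - ∂f_i/∂x_j) dx_i ∧ dx_j. Under the identification (dy ∧ dz, dz ∧ dx, dx ∧ dy) ↔ (e_x, e_y, e_z), the coefficients are exactly the components of curl F. Compute:
  ∂R/∂y - ∂Q/∂z = (0) - (2*x) = -2*x
  ∂P/∂z - ∂R/∂x = (0) - (3) = -3
  ∂Q/∂x - ∂P/∂y = (-4*x + 2*z) - (4*y) = -4*x - 4*y + 2*z.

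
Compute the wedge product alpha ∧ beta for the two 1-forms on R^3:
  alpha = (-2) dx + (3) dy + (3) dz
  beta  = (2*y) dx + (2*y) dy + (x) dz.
alpha ∧ beta = (-10*y) dx ∧ dy + (-2*x - 6*y) dx ∧ dz + (3*x - 6*y) dy ∧ dz

Distribute the wedge, using dx_i ∧ dx_j = -dx_j ∧ dx_i and dx_i ∧ dx_i = 0. For each pair (i, j) with i < j, the coefficient of dx_i ∧ dx_j in alpha ∧ beta is (alpha_i * beta_j - alpha_j * beta_i). Collecting: alpha ∧ beta = (-10*y) dx ∧ dy + (-2*x - 6*y) dx ∧ dz + (3*x - 6*y) dy ∧ dz.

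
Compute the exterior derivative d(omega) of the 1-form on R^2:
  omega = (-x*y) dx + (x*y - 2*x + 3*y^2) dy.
d(omega) = (x + y - 2) dx ∧ dy

For a 1-form omega = sum_i f_i dx_i, the exterior derivative is
  d(omega) = sum_{i < j} (∂f_j/∂x_i - ∂f_i/∂x_j) dx_i ∧ dx_j.
  coefficient of dx ∧ dy: ∂f_2/∂x - ∂f_1/∂y = ∂(x*y - 2*x + 3*y^2)/∂x - ∂(-x*y)/∂y = x + y - 2
Assembling: d(omega) = (x + y - 2) dx ∧ dy.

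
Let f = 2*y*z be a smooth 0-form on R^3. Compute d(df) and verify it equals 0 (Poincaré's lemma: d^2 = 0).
d(df) = 0

Step 1: df = sum_i (∂f/∂x_i) dx_i = (0) dx + (2*z) dy + (2*y) dz.
Step 2: Apply d again. Using the 1-form formula, the coefficient of dx ∧ dy in d(df) is ∂^2 f/∂x ∂y - ∂^2 f/∂y ∂x = (0) - (0) = 0 (equality of mixed partials for smooth f).
Similarly for dx ∧ dz and dy ∧ dz — all coefficients vanish. So d(df) = 0.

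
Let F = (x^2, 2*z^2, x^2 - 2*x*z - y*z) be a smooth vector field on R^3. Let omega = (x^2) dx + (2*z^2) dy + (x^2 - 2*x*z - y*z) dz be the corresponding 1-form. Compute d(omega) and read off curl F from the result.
d(omega) = (-5*z) dy ∧ dz + (-2*x + 2*z) dz ∧ dx + (0) dx ∧ dy; curl F = (-5*z, -2*x + 2*z, 0)

d omega = sum_{i<j} (∂f_j/∂x_i - ∂f_i/∂x_j) dx_i ∧ dx_j. Under the identification (dy ∧ dz, dz ∧ dx, dx ∧ dy) ↔ (e_x, e_y, e_z), the coefficients are exactly the components of curl F. Compute:
  ∂R/∂y - ∂Q/∂z = (-z) - (4*z) = -5*z
  ∂P/∂z - ∂R/∂x = (0) - (2*x - 2*z) = -2*x + 2*z
  ∂Q/∂x - ∂P/∂y = (0) - (0) = 0.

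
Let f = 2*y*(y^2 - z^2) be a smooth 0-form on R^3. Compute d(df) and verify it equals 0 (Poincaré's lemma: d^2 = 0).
d(df) = 0

Step 1: df = sum_i (∂f/∂x_i) dx_i = (0) dx + (6*y^2 - 2*z^2) dy + (-4*y*z) dz.
Step 2: Apply d again. Using the 1-form formula, the coefficient of dx ∧ dy in d(df) is ∂^2 f/∂x ∂y - ∂^2 f/∂y ∂x = (0) - (0) = 0 (equality of mixed partials for smooth f).
Similarly for dx ∧ dz and dy ∧ dz — all coefficients vanish. So d(df) = 0.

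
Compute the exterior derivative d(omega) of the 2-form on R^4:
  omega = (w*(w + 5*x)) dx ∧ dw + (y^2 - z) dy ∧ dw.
d(omega) = (1) dy ∧ dz ∧ dw

For a 2-form omega = sum_{i<j} g_{ij} dx_i ∧ dx_j, the exterior derivative is
  d(omega) = sum_{i<j} d(g_{ij}) ∧ dx_i ∧ dx_j = sum_{i<j, k} (∂g_{ij}/∂x_k) dx_k ∧ dx_i ∧ dx_j.
Expand each term, using dx_k ∧ dx_i ∧ dx_j = sgn(permutation) dx_{(a)} ∧ dx_{(b)} ∧ dx_{(c)} with (a < b < c) sorted:
  d(y^2 - z) includes (∂/∂z)(y^2 - z) dz = (-1) dz, which multiplied by dy ∧ dw gives (1) dy ∧ dz ∧ dw
Collecting like 3-forms: d(omega) = (1) dy ∧ dz ∧ dw.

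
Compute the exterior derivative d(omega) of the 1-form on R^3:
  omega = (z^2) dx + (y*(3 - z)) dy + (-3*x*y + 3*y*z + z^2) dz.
d(omega) = (-3*y - 2*z) dx ∧ dz + (-3*x + y + 3*z) dy ∧ dz

For a 1-form omega = sum_i f_i dx_i, the exterior derivative is
  d(omega) = sum_{i < j} (∂f_j/∂x_i - ∂f_i/∂x_j) dx_i ∧ dx_j.
  coefficient of dx ∧ dz: ∂f_3/∂x - ∂f_1/∂z = ∂(-3*x*y + 3*y*z + z^2)/∂x - ∂(z^2)/∂z = -3*y - 2*z
  coefficient of dy ∧ dz: ∂f_3/∂y - ∂f_2/∂z = ∂(-3*x*y + 3*y*z + z^2)/∂y - ∂(y*(3 - z))/∂z = -3*x + y + 3*z
Assembling: d(omega) = (-3*y - 2*z) dx ∧ dz + (-3*x + y + 3*z) dy ∧ dz.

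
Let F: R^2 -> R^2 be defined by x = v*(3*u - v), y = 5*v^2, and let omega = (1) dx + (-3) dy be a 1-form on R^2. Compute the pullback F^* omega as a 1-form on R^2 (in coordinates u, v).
F^* omega = (3*v) du + (3*u - 32*v) dv

Using F^*(f dg) = (f ∘ F) d(g ∘ F), substitute each coordinate x_i by F_i(u, v) in f_i, and replace dx_i by d F_i = (∂F_i/∂u) du + (∂F_i/∂v) dv.
  For the x component: f_1(F) = 1; d F_1 = (3*v) du + (3*u - 2*v) dv
  For the y component: f_2(F) = -3; d F_2 = (0) du + (10*v) dv
Combining and collecting du, dv coefficients:
  coeff of du: 3*v
  coeff of dv: 3*u - 32*v
F^* omega = (3*v) du + (3*u - 32*v) dv.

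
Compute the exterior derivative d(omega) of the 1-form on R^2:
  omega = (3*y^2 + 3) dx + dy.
d(omega) = (-6*y) dx ∧ dy

For a 1-form omega = sum_i f_i dx_i, the exterior derivative is
  d(omega) = sum_{i < j} (∂f_j/∂x_i - ∂f_i/∂x_j) dx_i ∧ dx_j.
  coefficient of dx ∧ dy: ∂f_2/∂x - ∂f_1/∂y = ∂(1)/∂x - ∂(3*y^2 + 3)/∂y = -6*y
Assembling: d(omega) = (-6*y) dx ∧ dy.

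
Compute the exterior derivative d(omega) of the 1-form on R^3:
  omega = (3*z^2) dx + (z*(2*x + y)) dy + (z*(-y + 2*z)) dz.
d(omega) = (2*z) dx ∧ dy + (-6*z) dx ∧ dz + (-2*x - y - z) dy ∧ dz

For a 1-form omega = sum_i f_i dx_i, the exterior derivative is
  d(omega) = sum_{i < j} (∂f_j/∂x_i - ∂f_i/∂x_j) dx_i ∧ dx_j.
  coefficient of dx ∧ dy: ∂f_2/∂x - ∂f_1/∂y = ∂(z*(2*x + y))/∂x - ∂(3*z^2)/∂y = 2*z
  coefficient of dx ∧ dz: ∂f_3/∂x - ∂f_1/∂z = ∂(z*(-y + 2*z))/∂x - ∂(3*z^2)/∂z = -6*z
  coefficient of dy ∧ dz: ∂f_3/∂y - ∂f_2/∂z = ∂(z*(-y + 2*z))/∂y - ∂(z*(2*x + y))/∂z = -2*x - y - z
Assembling: d(omega) = (2*z) dx ∧ dy + (-6*z) dx ∧ dz + (-2*x - y - z) dy ∧ dz.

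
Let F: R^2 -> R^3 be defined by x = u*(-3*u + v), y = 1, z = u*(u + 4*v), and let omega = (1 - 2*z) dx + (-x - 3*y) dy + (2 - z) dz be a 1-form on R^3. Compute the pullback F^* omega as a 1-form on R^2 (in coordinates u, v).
F^* omega = (10*u^3 + 34*u^2*v - 24*u*v^2 - 2*u + 9*v) du + (3*u*(-2*u^2 - 8*u*v + 3)) dv

Using F^*(f dg) = (f ∘ F) d(g ∘ F), substitute each coordinate x_i by F_i(u, v) in f_i, and replace dx_i by d F_i = (∂F_i/∂u) du + (∂F_i/∂v) dv.
  For the x component: f_1(F) = -2*u^2 - 8*u*v + 1; d F_1 = (-6*u + v) du + (u) dv
  For the y component: f_2(F) = 3*u^2 - u*v - 3; d F_2 = (0) du + (0) dv
  For the z component: f_3(F) = -u^2 - 4*u*v + 2; d F_3 = (2*u + 4*v) du + (4*u) dv
Combining and collecting du, dv coefficients:
  coeff of du: 10*u^3 + 34*u^2*v - 24*u*v^2 - 2*u + 9*v
  coeff of dv: 3*u*(-2*u^2 - 8*u*v + 3)
F^* omega = (10*u^3 + 34*u^2*v - 24*u*v^2 - 2*u + 9*v) du + (3*u*(-2*u^2 - 8*u*v + 3)) dv.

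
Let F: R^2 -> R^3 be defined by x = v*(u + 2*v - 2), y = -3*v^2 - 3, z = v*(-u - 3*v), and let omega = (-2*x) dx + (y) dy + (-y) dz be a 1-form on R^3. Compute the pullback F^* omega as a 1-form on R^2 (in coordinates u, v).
F^* omega = (v*(-2*u*v - 7*v^2 + 4*v - 3)) du + (-2*u^2*v - 15*u*v^2 + 8*u*v - 3*u - 16*v^3 + 24*v^2 - 8*v) dv

Using F^*(f dg) = (f ∘ F) d(g ∘ F), substitute each coordinate x_i by F_i(u, v) in f_i, and replace dx_i by d F_i = (∂F_i/∂u) du + (∂F_i/∂v) dv.
  For the x component: f_1(F) = 2*v*(-u - 2*v + 2); d F_1 = (v) du + (u + 4*v - 2) dv
  For the y component: f_2(F) = -3*v^2 - 3; d F_2 = (0) du + (-6*v) dv
  For the z component: f_3(F) = 3*v^2 + 3; d F_3 = (-v) du + (-u - 6*v) dv
Combining and collecting du, dv coefficients:
  coeff of du: v*(-2*u*v - 7*v^2 + 4*v - 3)
  coeff of dv: -2*u^2*v - 15*u*v^2 + 8*u*v - 3*u - 16*v^3 + 24*v^2 - 8*v
F^* omega = (v*(-2*u*v - 7*v^2 + 4*v - 3)) du + (-2*u^2*v - 15*u*v^2 + 8*u*v - 3*u - 16*v^3 + 24*v^2 - 8*v) dv.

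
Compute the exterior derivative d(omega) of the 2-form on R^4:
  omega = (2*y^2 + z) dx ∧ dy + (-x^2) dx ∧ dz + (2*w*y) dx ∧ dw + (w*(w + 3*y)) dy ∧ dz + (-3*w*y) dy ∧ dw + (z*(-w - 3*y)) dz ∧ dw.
d(omega) = (1) dx ∧ dy ∧ dz + (-2*w) dx ∧ dy ∧ dw + (2*w + 3*y - 3*z) dy ∧ dz ∧ dw

For a 2-form omega = sum_{i<j} g_{ij} dx_i ∧ dx_j, the exterior derivative is
  d(omega) = sum_{i<j} d(g_{ij}) ∧ dx_i ∧ dx_j = sum_{i<j, k} (∂g_{ij}/∂x_k) dx_k ∧ dx_i ∧ dx_j.
Expand each term, using dx_k ∧ dx_i ∧ dx_j = sgn(permutation) dx_{(a)} ∧ dx_{(b)} ∧ dx_{(c)} with (a < b < c) sorted:
  d(2*y^2 + z) includes (∂/∂z)(2*y^2 + z) dz = (1) dz, which multiplied by dx ∧ dy gives (1) dx ∧ dy ∧ dz
  d(2*w*y) includes (∂/∂y)(2*w*y) dy = (2*w) dy, which multiplied by dx ∧ dw gives (-2*w) dx ∧ dy ∧ dw
  d(w*(w + 3*y)) includes (∂/∂w)(w*(w + 3*y)) dw = (2*w + 3*y) dw, which multiplied by dy ∧ dz gives (2*w + 3*y) dy ∧ dz ∧ dw
  d(z*(-w - 3*y)) includes (∂/∂y)(z*(-w - 3*y)) dy = (-3*z) dy, which multiplied by dz ∧ dw gives (-3*z) dy ∧ dz ∧ dw
Collecting like 3-forms: d(omega) = (1) dx ∧ dy ∧ dz + (-2*w) dx ∧ dy ∧ dw + (2*w + 3*y - 3*z) dy ∧ dz ∧ dw.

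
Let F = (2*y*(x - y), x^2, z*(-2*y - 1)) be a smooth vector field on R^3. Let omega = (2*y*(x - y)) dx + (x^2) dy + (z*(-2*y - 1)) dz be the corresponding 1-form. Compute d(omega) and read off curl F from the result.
d(omega) = (-2*z) dy ∧ dz + (0) dz ∧ dx + (4*y) dx ∧ dy; curl F = (-2*z, 0, 4*y)

d omega = sum_{i<j} (∂f_j/∂x_i - ∂f_i/∂x_j) dx_i ∧ dx_j. Under the identification (dy ∧ dz, dz ∧ dx, dx ∧ dy) ↔ (e_x, e_y, e_z), the coefficients are exactly the components of curl F. Compute:
  ∂R/∂y - ∂Q/∂z = (-2*z) - (0) = -2*z
  ∂P/∂z - ∂R/∂x = (0) - (0) = 0
  ∂Q/∂x - ∂P/∂y = (2*x) - (2*x - 4*y) = 4*y.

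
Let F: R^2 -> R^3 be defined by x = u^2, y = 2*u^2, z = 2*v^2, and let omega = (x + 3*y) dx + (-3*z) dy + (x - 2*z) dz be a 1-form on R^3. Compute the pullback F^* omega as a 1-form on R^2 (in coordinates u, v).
F^* omega = (14*u^3 - 24*u*v^2) du + (4*v*(u^2 - 4*v^2)) dv

Using F^*(f dg) = (f ∘ F) d(g ∘ F), substitute each coordinate x_i by F_i(u, v) in f_i, and replace dx_i by d F_i = (∂F_i/∂u) du + (∂F_i/∂v) dv.
  For the x component: f_1(F) = 7*u^2; d F_1 = (2*u) du + (0) dv
  For the y component: f_2(F) = -6*v^2; d F_2 = (4*u) du + (0) dv
  For the z component: f_3(F) = u^2 - 4*v^2; d F_3 = (0) du + (4*v) dv
Combining and collecting du, dv coefficients:
  coeff of du: 14*u^3 - 24*u*v^2
  coeff of dv: 4*v*(u^2 - 4*v^2)
F^* omega = (14*u^3 - 24*u*v^2) du + (4*v*(u^2 - 4*v^2)) dv.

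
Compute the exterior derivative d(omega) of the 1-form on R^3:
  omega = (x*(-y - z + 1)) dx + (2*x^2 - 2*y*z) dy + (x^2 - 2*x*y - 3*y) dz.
d(omega) = (5*x) dx ∧ dy + (3*x - 2*y) dx ∧ dz + (-2*x + 2*y - 3) dy ∧ dz

For a 1-form omega = sum_i f_i dx_i, the exterior derivative is
  d(omega) = sum_{i < j} (∂f_j/∂x_i - ∂f_i/∂x_j) dx_i ∧ dx_j.
  coefficient of dx ∧ dy: ∂f_2/∂x - ∂f_1/∂y = ∂(2*x^2 - 2*y*z)/∂x - ∂(x*(-y - z + 1))/∂y = 5*x
  coefficient of dx ∧ dz: ∂f_3/∂x - ∂f_1/∂z = ∂(x^2 - 2*x*y - 3*y)/∂x - ∂(x*(-y - z + 1))/∂z = 3*x - 2*y
  coefficient of dy ∧ dz: ∂f_3/∂y - ∂f_2/∂z = ∂(x^2 - 2*x*y - 3*y)/∂y - ∂(2*x^2 - 2*y*z)/∂z = -2*x + 2*y - 3
Assembling: d(omega) = (5*x) dx ∧ dy + (3*x - 2*y) dx ∧ dz + (-2*x + 2*y - 3) dy ∧ dz.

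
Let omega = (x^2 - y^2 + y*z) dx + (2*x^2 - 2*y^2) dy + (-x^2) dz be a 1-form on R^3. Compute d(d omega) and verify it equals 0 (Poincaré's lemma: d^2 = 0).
d(d omega) = 0

Step 1: d omega = sum_{i<j} (∂f_j/∂x_i - ∂f_i/∂x_j) dx_i ∧ dx_j:
  coeff of dx ∧ dy: 4*x + 2*y - z
  coeff of dx ∧ dz: -2*x - y
  coeff of dy ∧ dz: 0
Step 2: Apply d again to each 2-form coefficient. The only possible 3-form in R^3 is dx ∧ dy ∧ dz, with coefficient
  ∂(coeff of dy∧dz)/∂x - ∂(coeff of dx∧dz)/∂y + ∂(coeff of dx∧dy)/∂z
  = ∂/∂x (0) - ∂/∂y (-2*x - y) + ∂/∂z (4*x + 2*y - z).
Each of these terms simplifies to sums of mixed partials that cancel in pairs. The result is 0 (by equality of mixed partials for smooth functions — Schwarz / Clairaut).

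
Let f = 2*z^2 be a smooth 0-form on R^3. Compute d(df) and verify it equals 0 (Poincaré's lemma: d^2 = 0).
d(df) = 0

Step 1: df = sum_i (∂f/∂x_i) dx_i = (0) dx + (0) dy + (4*z) dz.
Step 2: Apply d again. Using the 1-form formula, the coefficient of dx ∧ dy in d(df) is ∂^2 f/∂x ∂y - ∂^2 f/∂y ∂x = (0) - (0) = 0 (equality of mixed partials for smooth f).
Similarly for dx ∧ dz and dy ∧ dz — all coefficients vanish. So d(df) = 0.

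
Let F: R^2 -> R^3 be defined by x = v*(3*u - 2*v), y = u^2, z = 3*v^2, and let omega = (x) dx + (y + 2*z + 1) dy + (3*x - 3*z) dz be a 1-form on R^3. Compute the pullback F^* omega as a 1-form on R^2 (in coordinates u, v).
F^* omega = (2*u^3 + 21*u*v^2 + 2*u - 6*v^3) du + (v*(9*u^2 + 36*u*v - 82*v^2)) dv

Using F^*(f dg) = (f ∘ F) d(g ∘ F), substitute each coordinate x_i by F_i(u, v) in f_i, and replace dx_i by d F_i = (∂F_i/∂u) du + (∂F_i/∂v) dv.
  For the x component: f_1(F) = v*(3*u - 2*v); d F_1 = (3*v) du + (3*u - 4*v) dv
  For the y component: f_2(F) = u^2 + 6*v^2 + 1; d F_2 = (2*u) du + (0) dv
  For the z component: f_3(F) = 3*v*(3*u - 5*v); d F_3 = (0) du + (6*v) dv
Combining and collecting du, dv coefficients:
  coeff of du: 2*u^3 + 21*u*v^2 + 2*u - 6*v^3
  coeff of dv: v*(9*u^2 + 36*u*v - 82*v^2)
F^* omega = (2*u^3 + 21*u*v^2 + 2*u - 6*v^3) du + (v*(9*u^2 + 36*u*v - 82*v^2)) dv.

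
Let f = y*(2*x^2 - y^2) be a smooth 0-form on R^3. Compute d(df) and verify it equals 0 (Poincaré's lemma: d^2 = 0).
d(df) = 0

Step 1: df = sum_i (∂f/∂x_i) dx_i = (4*x*y) dx + (2*x^2 - 3*y^2) dy + (0) dz.
Step 2: Apply d again. Using the 1-form formula, the coefficient of dx ∧ dy in d(df) is ∂^2 f/∂x ∂y - ∂^2 f/∂y ∂x = (4*x) - (4*x) = 0 (equality of mixed partials for smooth f).
Similarly for dx ∧ dz and dy ∧ dz — all coefficients vanish. So d(df) = 0.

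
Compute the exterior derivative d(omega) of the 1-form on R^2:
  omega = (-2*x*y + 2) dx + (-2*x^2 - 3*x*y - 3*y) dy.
d(omega) = (-2*x - 3*y) dx ∧ dy

For a 1-form omega = sum_i f_i dx_i, the exterior derivative is
  d(omega) = sum_{i < j} (∂f_j/∂x_i - ∂f_i/∂x_j) dx_i ∧ dx_j.
  coefficient of dx ∧ dy: ∂f_2/∂x - ∂f_1/∂y = ∂(-2*x^2 - 3*x*y - 3*y)/∂x - ∂(-2*x*y + 2)/∂y = -2*x - 3*y
Assembling: d(omega) = (-2*x - 3*y) dx ∧ dy.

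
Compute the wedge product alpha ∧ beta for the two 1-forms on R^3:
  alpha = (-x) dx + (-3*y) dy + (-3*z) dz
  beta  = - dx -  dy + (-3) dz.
alpha ∧ beta = (x - 3*y) dx ∧ dy + (3*x - 3*z) dx ∧ dz + (9*y - 3*z) dy ∧ dz

Distribute the wedge, using dx_i ∧ dx_j = -dx_j ∧ dx_i and dx_i ∧ dx_i = 0. For each pair (i, j) with i < j, the coefficient of dx_i ∧ dx_j in alpha ∧ beta is (alpha_i * beta_j - alpha_j * beta_i). Collecting: alpha ∧ beta = (x - 3*y) dx ∧ dy + (3*x - 3*z) dx ∧ dz + (9*y - 3*z) dy ∧ dz.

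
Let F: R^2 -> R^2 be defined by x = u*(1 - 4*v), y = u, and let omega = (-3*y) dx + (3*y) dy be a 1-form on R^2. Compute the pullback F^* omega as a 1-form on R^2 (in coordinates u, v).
F^* omega = (12*u*v) du + (12*u^2) dv

Using F^*(f dg) = (f ∘ F) d(g ∘ F), substitute each coordinate x_i by F_i(u, v) in f_i, and replace dx_i by d F_i = (∂F_i/∂u) du + (∂F_i/∂v) dv.
  For the x component: f_1(F) = -3*u; d F_1 = (1 - 4*v) du + (-4*u) dv
  For the y component: f_2(F) = 3*u; d F_2 = (1) du + (0) dv
Combining and collecting du, dv coefficients:
  coeff of du: 12*u*v
  coeff of dv: 12*u^2
F^* omega = (12*u*v) du + (12*u^2) dv.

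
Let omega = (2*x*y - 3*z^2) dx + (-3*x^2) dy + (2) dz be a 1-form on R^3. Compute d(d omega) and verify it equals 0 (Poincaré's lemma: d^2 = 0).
d(d omega) = 0

Step 1: d omega = sum_{i<j} (∂f_j/∂x_i - ∂f_i/∂x_j) dx_i ∧ dx_j:
  coeff of dx ∧ dy: -8*x
  coeff of dx ∧ dz: 6*z
  coeff of dy ∧ dz: 0
Step 2: Apply d again to each 2-form coefficient. The only possible 3-form in R^3 is dx ∧ dy ∧ dz, with coefficient
  ∂(coeff of dy∧dz)/∂x - ∂(coeff of dx∧dz)/∂y + ∂(coeff of dx∧dy)/∂z
  = ∂/∂x (0) - ∂/∂y (6*z) + ∂/∂z (-8*x).
Each of these terms simplifies to sums of mixed partials that cancel in pairs. The result is 0 (by equality of mixed partials for smooth functions — Schwarz / Clairaut).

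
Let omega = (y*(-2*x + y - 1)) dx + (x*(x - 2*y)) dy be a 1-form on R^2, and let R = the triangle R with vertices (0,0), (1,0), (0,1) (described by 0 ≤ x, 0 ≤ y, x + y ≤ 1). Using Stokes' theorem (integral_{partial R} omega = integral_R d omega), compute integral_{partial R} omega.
integral_(partial R) omega = 1/2

Stokes: integral_partial_R omega = integral_R d omega with d omega = (∂Q/∂x - ∂P/∂y) dx ∧ dy.
  ∂Q/∂x = 2*x - 2*y
  ∂P/∂y = -2*x + 2*y - 1
  integrand = ∂Q/∂x - ∂P/∂y = 4*x - 4*y + 1.
Integrating over R: integral_0^1 integral_0^{1-x} (4*x - 4*y + 1) dy dx = 1/2.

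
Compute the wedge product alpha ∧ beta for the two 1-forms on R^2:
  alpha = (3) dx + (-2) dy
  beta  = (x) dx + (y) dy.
alpha ∧ beta = (2*x + 3*y) dx ∧ dy

Distribute the wedge, using dx_i ∧ dx_j = -dx_j ∧ dx_i and dx_i ∧ dx_i = 0. For each pair (i, j) with i < j, the coefficient of dx_i ∧ dx_j in alpha ∧ beta is (alpha_i * beta_j - alpha_j * beta_i). Collecting: alpha ∧ beta = (2*x + 3*y) dx ∧ dy.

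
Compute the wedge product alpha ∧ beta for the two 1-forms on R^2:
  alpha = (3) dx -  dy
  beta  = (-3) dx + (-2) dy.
alpha ∧ beta = (-9) dx ∧ dy

Distribute the wedge, using dx_i ∧ dx_j = -dx_j ∧ dx_i and dx_i ∧ dx_i = 0. For each pair (i, j) with i < j, the coefficient of dx_i ∧ dx_j in alpha ∧ beta is (alpha_i * beta_j - alpha_j * beta_i). Collecting: alpha ∧ beta = (-9) dx ∧ dy.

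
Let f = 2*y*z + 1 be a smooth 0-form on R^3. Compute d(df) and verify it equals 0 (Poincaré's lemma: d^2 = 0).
d(df) = 0

Step 1: df = sum_i (∂f/∂x_i) dx_i = (0) dx + (2*z) dy + (2*y) dz.
Step 2: Apply d again. Using the 1-form formula, the coefficient of dx ∧ dy in d(df) is ∂^2 f/∂x ∂y - ∂^2 f/∂y ∂x = (0) - (0) = 0 (equality of mixed partials for smooth f).
Similarly for dx ∧ dz and dy ∧ dz — all coefficients vanish. So d(df) = 0.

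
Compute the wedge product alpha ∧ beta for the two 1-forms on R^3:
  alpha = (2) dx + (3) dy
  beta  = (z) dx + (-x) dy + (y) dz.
alpha ∧ beta = (-2*x - 3*z) dx ∧ dy + (2*y) dx ∧ dz + (3*y) dy ∧ dz

Distribute the wedge, using dx_i ∧ dx_j = -dx_j ∧ dx_i and dx_i ∧ dx_i = 0. For each pair (i, j) with i < j, the coefficient of dx_i ∧ dx_j in alpha ∧ beta is (alpha_i * beta_j - alpha_j * beta_i). Collecting: alpha ∧ beta = (-2*x - 3*z) dx ∧ dy + (2*y) dx ∧ dz + (3*y) dy ∧ dz.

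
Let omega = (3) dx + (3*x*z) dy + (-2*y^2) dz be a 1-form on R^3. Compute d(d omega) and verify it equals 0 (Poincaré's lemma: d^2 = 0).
d(d omega) = 0

Step 1: d omega = sum_{i<j} (∂f_j/∂x_i - ∂f_i/∂x_j) dx_i ∧ dx_j:
  coeff of dx ∧ dy: 3*z
  coeff of dx ∧ dz: 0
  coeff of dy ∧ dz: -3*x - 4*y
Step 2: Apply d again to each 2-form coefficient. The only possible 3-form in R^3 is dx ∧ dy ∧ dz, with coefficient
  ∂(coeff of dy∧dz)/∂x - ∂(coeff of dx∧dz)/∂y + ∂(coeff of dx∧dy)/∂z
  = ∂/∂x (-3*x - 4*y) - ∂/∂y (0) + ∂/∂z (3*z).
Each of these terms simplifies to sums of mixed partials that cancel in pairs. The result is 0 (by equality of mixed partials for smooth functions — Schwarz / Clairaut).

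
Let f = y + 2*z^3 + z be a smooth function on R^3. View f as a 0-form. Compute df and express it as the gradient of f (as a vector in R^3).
df = (0) dx + (1) dy + (6*z^2 + 1) dz; grad f = (0, 1, 6*z^2 + 1)

For a 0-form f, d f = (∂f/∂x) dx + (∂f/∂y) dy + (∂f/∂z) dz. The components of the vector representation are exactly the entries of grad f in Cartesian coordinates:
  ∂f/∂x = 0
  ∂f/∂y = 1
  ∂f/∂z = 6*z^2 + 1.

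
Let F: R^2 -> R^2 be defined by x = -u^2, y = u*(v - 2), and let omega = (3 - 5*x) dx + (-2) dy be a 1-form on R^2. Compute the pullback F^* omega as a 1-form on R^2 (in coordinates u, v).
F^* omega = (-10*u^3 - 6*u - 2*v + 4) du + (-2*u) dv

Using F^*(f dg) = (f ∘ F) d(g ∘ F), substitute each coordinate x_i by F_i(u, v) in f_i, and replace dx_i by d F_i = (∂F_i/∂u) du + (∂F_i/∂v) dv.
  For the x component: f_1(F) = 5*u^2 + 3; d F_1 = (-2*u) du + (0) dv
  For the y component: f_2(F) = -2; d F_2 = (v - 2) du + (u) dv
Combining and collecting du, dv coefficients:
  coeff of du: -10*u^3 - 6*u - 2*v + 4
  coeff of dv: -2*u
F^* omega = (-10*u^3 - 6*u - 2*v + 4) du + (-2*u) dv.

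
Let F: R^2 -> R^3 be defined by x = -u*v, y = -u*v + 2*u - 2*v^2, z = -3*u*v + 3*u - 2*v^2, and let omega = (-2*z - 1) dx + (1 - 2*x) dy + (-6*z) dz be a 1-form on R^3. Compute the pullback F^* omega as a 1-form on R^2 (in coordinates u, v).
F^* omega = (-62*u*v^2 + 118*u*v - 54*u - 40*v^3 + 36*v^2 + 2) du + (-62*u^2*v + 60*u^2 - 120*u*v^2 + 72*u*v - 48*v^3 - 4*v) dv

Using F^*(f dg) = (f ∘ F) d(g ∘ F), substitute each coordinate x_i by F_i(u, v) in f_i, and replace dx_i by d F_i = (∂F_i/∂u) du + (∂F_i/∂v) dv.
  For the x component: f_1(F) = 6*u*v - 6*u + 4*v^2 - 1; d F_1 = (-v) du + (-u) dv
  For the y component: f_2(F) = 2*u*v + 1; d F_2 = (2 - v) du + (-u - 4*v) dv
  For the z component: f_3(F) = 18*u*v - 18*u + 12*v^2; d F_3 = (3 - 3*v) du + (-3*u - 4*v) dv
Combining and collecting du, dv coefficients:
  coeff of du: -62*u*v^2 + 118*u*v - 54*u - 40*v^3 + 36*v^2 + 2
  coeff of dv: -62*u^2*v + 60*u^2 - 120*u*v^2 + 72*u*v - 48*v^3 - 4*v
F^* omega = (-62*u*v^2 + 118*u*v - 54*u - 40*v^3 + 36*v^2 + 2) du + (-62*u^2*v + 60*u^2 - 120*u*v^2 + 72*u*v - 48*v^3 - 4*v) dv.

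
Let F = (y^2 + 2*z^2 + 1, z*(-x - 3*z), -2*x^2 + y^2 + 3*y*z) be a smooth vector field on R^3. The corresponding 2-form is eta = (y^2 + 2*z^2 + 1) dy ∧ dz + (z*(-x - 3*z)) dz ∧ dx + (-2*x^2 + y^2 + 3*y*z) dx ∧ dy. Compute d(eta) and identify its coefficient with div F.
d(eta) = (3*y) dx ∧ dy ∧ dz; div F = 3*y

For a 2-form in R^3 of the form above, applying d gives a 3-form with coefficient ∂P/∂x + ∂Q/∂y + ∂R/∂z:
  ∂P/∂x = 0
  ∂Q/∂y = 0
  ∂R/∂z = 3*y
Sum = 3*y, which is exactly div F.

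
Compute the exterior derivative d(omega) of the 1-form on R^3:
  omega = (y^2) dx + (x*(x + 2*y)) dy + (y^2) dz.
d(omega) = (2*x) dx ∧ dy + (2*y) dy ∧ dz

For a 1-form omega = sum_i f_i dx_i, the exterior derivative is
  d(omega) = sum_{i < j} (∂f_j/∂x_i - ∂f_i/∂x_j) dx_i ∧ dx_j.
  coefficient of dx ∧ dy: ∂f_2/∂x - ∂f_1/∂y = ∂(x*(x + 2*y))/∂x - ∂(y^2)/∂y = 2*x
  coefficient of dy ∧ dz: ∂f_3/∂y - ∂f_2/∂z = ∂(y^2)/∂y - ∂(x*(x + 2*y))/∂z = 2*y
Assembling: d(omega) = (2*x) dx ∧ dy + (2*y) dy ∧ dz.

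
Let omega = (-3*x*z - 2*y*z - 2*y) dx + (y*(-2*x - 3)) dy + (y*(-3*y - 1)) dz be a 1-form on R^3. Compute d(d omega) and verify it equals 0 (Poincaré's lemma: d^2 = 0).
d(d omega) = 0

Step 1: d omega = sum_{i<j} (∂f_j/∂x_i - ∂f_i/∂x_j) dx_i ∧ dx_j:
  coeff of dx ∧ dy: -2*y + 2*z + 2
  coeff of dx ∧ dz: 3*x + 2*y
  coeff of dy ∧ dz: -6*y - 1
Step 2: Apply d again to each 2-form coefficient. The only possible 3-form in R^3 is dx ∧ dy ∧ dz, with coefficient
  ∂(coeff of dy∧dz)/∂x - ∂(coeff of dx∧dz)/∂y + ∂(coeff of dx∧dy)/∂z
  = ∂/∂x (-6*y - 1) - ∂/∂y (3*x + 2*y) + ∂/∂z (-2*y + 2*z + 2).
Each of these terms simplifies to sums of mixed partials that cancel in pairs. The result is 0 (by equality of mixed partials for smooth functions — Schwarz / Clairaut).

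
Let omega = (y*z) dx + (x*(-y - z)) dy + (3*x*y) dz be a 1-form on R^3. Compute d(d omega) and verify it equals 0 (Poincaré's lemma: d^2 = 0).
d(d omega) = 0

Step 1: d omega = sum_{i<j} (∂f_j/∂x_i - ∂f_i/∂x_j) dx_i ∧ dx_j:
  coeff of dx ∧ dy: -y - 2*z
  coeff of dx ∧ dz: 2*y
  coeff of dy ∧ dz: 4*x
Step 2: Apply d again to each 2-form coefficient. The only possible 3-form in R^3 is dx ∧ dy ∧ dz, with coefficient
  ∂(coeff of dy∧dz)/∂x - ∂(coeff of dx∧dz)/∂y + ∂(coeff of dx∧dy)/∂z
  = ∂/∂x (4*x) - ∂/∂y (2*y) + ∂/∂z (-y - 2*z).
Each of these terms simplifies to sums of mixed partials that cancel in pairs. The result is 0 (by equality of mixed partials for smooth functions — Schwarz / Clairaut).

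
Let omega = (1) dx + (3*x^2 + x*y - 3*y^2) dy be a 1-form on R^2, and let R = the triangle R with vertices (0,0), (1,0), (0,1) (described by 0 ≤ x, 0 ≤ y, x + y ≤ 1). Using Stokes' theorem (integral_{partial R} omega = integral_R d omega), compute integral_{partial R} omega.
integral_(partial R) omega = 7/6

Stokes: integral_partial_R omega = integral_R d omega with d omega = (∂Q/∂x - ∂P/∂y) dx ∧ dy.
  ∂Q/∂x = 6*x + y
  ∂P/∂y = 0
  integrand = ∂Q/∂x - ∂P/∂y = 6*x + y.
Integrating over R: integral_0^1 integral_0^{1-x} (6*x + y) dy dx = 7/6.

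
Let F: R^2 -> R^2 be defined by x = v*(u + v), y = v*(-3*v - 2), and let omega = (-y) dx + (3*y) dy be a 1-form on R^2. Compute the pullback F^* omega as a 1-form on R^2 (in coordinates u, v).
F^* omega = (v^2*(3*v + 2)) du + (v*(3*u*v + 2*u + 60*v^2 + 58*v + 12)) dv

Using F^*(f dg) = (f ∘ F) d(g ∘ F), substitute each coordinate x_i by F_i(u, v) in f_i, and replace dx_i by d F_i = (∂F_i/∂u) du + (∂F_i/∂v) dv.
  For the x component: f_1(F) = v*(3*v + 2); d F_1 = (v) du + (u + 2*v) dv
  For the y component: f_2(F) = 3*v*(-3*v - 2); d F_2 = (0) du + (-6*v - 2) dv
Combining and collecting du, dv coefficients:
  coeff of du: v^2*(3*v + 2)
  coeff of dv: v*(3*u*v + 2*u + 60*v^2 + 58*v + 12)
F^* omega = (v^2*(3*v + 2)) du + (v*(3*u*v + 2*u + 60*v^2 + 58*v + 12)) dv.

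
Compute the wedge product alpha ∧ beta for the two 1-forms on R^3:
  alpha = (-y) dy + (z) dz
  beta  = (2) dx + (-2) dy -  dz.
alpha ∧ beta = (2*y) dx ∧ dy + (y + 2*z) dy ∧ dz + (-2*z) dx ∧ dz

Distribute the wedge, using dx_i ∧ dx_j = -dx_j ∧ dx_i and dx_i ∧ dx_i = 0. For each pair (i, j) with i < j, the coefficient of dx_i ∧ dx_j in alpha ∧ beta is (alpha_i * beta_j - alpha_j * beta_i). Collecting: alpha ∧ beta = (2*y) dx ∧ dy + (y + 2*z) dy ∧ dz + (-2*z) dx ∧ dz.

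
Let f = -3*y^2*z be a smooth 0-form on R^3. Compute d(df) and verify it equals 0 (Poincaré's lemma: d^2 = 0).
d(df) = 0

Step 1: df = sum_i (∂f/∂x_i) dx_i = (0) dx + (-6*y*z) dy + (-3*y^2) dz.
Step 2: Apply d again. Using the 1-form formula, the coefficient of dx ∧ dy in d(df) is ∂^2 f/∂x ∂y - ∂^2 f/∂y ∂x = (0) - (0) = 0 (equality of mixed partials for smooth f).
Similarly for dx ∧ dz and dy ∧ dz — all coefficients vanish. So d(df) = 0.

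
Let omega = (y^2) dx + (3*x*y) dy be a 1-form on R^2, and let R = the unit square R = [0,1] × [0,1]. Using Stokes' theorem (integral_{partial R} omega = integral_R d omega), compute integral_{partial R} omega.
integral_(partial R) omega = 1/2

Stokes: integral_partial_R omega = integral_R d omega with d omega = (∂Q/∂x - ∂P/∂y) dx ∧ dy.
  ∂Q/∂x = 3*y
  ∂P/∂y = 2*y
  integrand = ∂Q/∂x - ∂P/∂y = y.
Integrating over R: integral_0^1 integral_0^1 (y) dx dy = 1/2.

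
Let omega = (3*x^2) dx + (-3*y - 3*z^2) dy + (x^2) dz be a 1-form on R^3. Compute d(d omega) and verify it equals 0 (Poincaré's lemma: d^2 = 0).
d(d omega) = 0

Step 1: d omega = sum_{i<j} (∂f_j/∂x_i - ∂f_i/∂x_j) dx_i ∧ dx_j:
  coeff of dx ∧ dy: 0
  coeff of dx ∧ dz: 2*x
  coeff of dy ∧ dz: 6*z
Step 2: Apply d again to each 2-form coefficient. The only possible 3-form in R^3 is dx ∧ dy ∧ dz, with coefficient
  ∂(coeff of dy∧dz)/∂x - ∂(coeff of dx∧dz)/∂y + ∂(coeff of dx∧dy)/∂z
  = ∂/∂x (6*z) - ∂/∂y (2*x) + ∂/∂z (0).
Each of these terms simplifies to sums of mixed partials that cancel in pairs. The result is 0 (by equality of mixed partials for smooth functions — Schwarz / Clairaut).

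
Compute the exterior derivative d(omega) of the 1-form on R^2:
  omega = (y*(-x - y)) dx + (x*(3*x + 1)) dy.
d(omega) = (7*x + 2*y + 1) dx ∧ dy

For a 1-form omega = sum_i f_i dx_i, the exterior derivative is
  d(omega) = sum_{i < j} (∂f_j/∂x_i - ∂f_i/∂x_j) dx_i ∧ dx_j.
  coefficient of dx ∧ dy: ∂f_2/∂x - ∂f_1/∂y = ∂(x*(3*x + 1))/∂x - ∂(y*(-x - y))/∂y = 7*x + 2*y + 1
Assembling: d(omega) = (7*x + 2*y + 1) dx ∧ dy.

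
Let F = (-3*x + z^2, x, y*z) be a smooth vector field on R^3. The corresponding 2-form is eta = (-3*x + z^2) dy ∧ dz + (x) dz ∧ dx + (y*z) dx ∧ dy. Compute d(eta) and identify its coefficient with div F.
d(eta) = (y - 3) dx ∧ dy ∧ dz; div F = y - 3

For a 2-form in R^3 of the form above, applying d gives a 3-form with coefficient ∂P/∂x + ∂Q/∂y + ∂R/∂z:
  ∂P/∂x = -3
  ∂Q/∂y = 0
  ∂R/∂z = y
Sum = y - 3, which is exactly div F.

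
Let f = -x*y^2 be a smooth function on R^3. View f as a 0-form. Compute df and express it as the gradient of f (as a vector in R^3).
df = (-y^2) dx + (-2*x*y) dy + (0) dz; grad f = (-y^2, -2*x*y, 0)

For a 0-form f, d f = (∂f/∂x) dx + (∂f/∂y) dy + (∂f/∂z) dz. The components of the vector representation are exactly the entries of grad f in Cartesian coordinates:
  ∂f/∂x = -y^2
  ∂f/∂y = -2*x*y
  ∂f/∂z = 0.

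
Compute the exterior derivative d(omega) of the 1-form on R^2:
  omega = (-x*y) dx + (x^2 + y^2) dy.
d(omega) = (3*x) dx ∧ dy

For a 1-form omega = sum_i f_i dx_i, the exterior derivative is
  d(omega) = sum_{i < j} (∂f_j/∂x_i - ∂f_i/∂x_j) dx_i ∧ dx_j.
  coefficient of dx ∧ dy: ∂f_2/∂x - ∂f_1/∂y = ∂(x^2 + y^2)/∂x - ∂(-x*y)/∂y = 3*x
Assembling: d(omega) = (3*x) dx ∧ dy.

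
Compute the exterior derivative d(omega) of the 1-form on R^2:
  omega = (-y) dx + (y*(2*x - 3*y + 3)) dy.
d(omega) = (2*y + 1) dx ∧ dy

For a 1-form omega = sum_i f_i dx_i, the exterior derivative is
  d(omega) = sum_{i < j} (∂f_j/∂x_i - ∂f_i/∂x_j) dx_i ∧ dx_j.
  coefficient of dx ∧ dy: ∂f_2/∂x - ∂f_1/∂y = ∂(y*(2*x - 3*y + 3))/∂x - ∂(-y)/∂y = 2*y + 1
Assembling: d(omega) = (2*y + 1) dx ∧ dy.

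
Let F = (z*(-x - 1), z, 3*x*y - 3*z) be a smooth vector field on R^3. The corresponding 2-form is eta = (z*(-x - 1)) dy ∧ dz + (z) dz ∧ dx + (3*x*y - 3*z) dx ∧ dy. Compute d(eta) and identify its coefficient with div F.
d(eta) = (-z - 3) dx ∧ dy ∧ dz; div F = -z - 3

For a 2-form in R^3 of the form above, applying d gives a 3-form with coefficient ∂P/∂x + ∂Q/∂y + ∂R/∂z:
  ∂P/∂x = -z
  ∂Q/∂y = 0
  ∂R/∂z = -3
Sum = -z - 3, which is exactly div F.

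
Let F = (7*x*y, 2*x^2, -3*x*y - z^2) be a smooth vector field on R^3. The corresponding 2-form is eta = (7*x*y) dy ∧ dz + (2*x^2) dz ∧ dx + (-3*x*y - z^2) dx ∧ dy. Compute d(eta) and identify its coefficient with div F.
d(eta) = (7*y - 2*z) dx ∧ dy ∧ dz; div F = 7*y - 2*z

For a 2-form in R^3 of the form above, applying d gives a 3-form with coefficient ∂P/∂x + ∂Q/∂y + ∂R/∂z:
  ∂P/∂x = 7*y
  ∂Q/∂y = 0
  ∂R/∂z = -2*z
Sum = 7*y - 2*z, which is exactly div F.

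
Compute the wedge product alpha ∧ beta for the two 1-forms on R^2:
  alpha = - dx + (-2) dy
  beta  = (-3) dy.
alpha ∧ beta = (3) dx ∧ dy

Distribute the wedge, using dx_i ∧ dx_j = -dx_j ∧ dx_i and dx_i ∧ dx_i = 0. For each pair (i, j) with i < j, the coefficient of dx_i ∧ dx_j in alpha ∧ beta is (alpha_i * beta_j - alpha_j * beta_i). Collecting: alpha ∧ beta = (3) dx ∧ dy.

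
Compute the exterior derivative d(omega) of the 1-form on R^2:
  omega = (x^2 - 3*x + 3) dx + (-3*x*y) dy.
d(omega) = (-3*y) dx ∧ dy

For a 1-form omega = sum_i f_i dx_i, the exterior derivative is
  d(omega) = sum_{i < j} (∂f_j/∂x_i - ∂f_i/∂x_j) dx_i ∧ dx_j.
  coefficient of dx ∧ dy: ∂f_2/∂x - ∂f_1/∂y = ∂(-3*x*y)/∂x - ∂(x^2 - 3*x + 3)/∂y = -3*y
Assembling: d(omega) = (-3*y) dx ∧ dy.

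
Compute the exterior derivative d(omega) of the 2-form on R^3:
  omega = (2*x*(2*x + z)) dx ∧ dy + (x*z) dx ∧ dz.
d(omega) = (2*x) dx ∧ dy ∧ dz

For a 2-form omega = sum_{i<j} g_{ij} dx_i ∧ dx_j, the exterior derivative is
  d(omega) = sum_{i<j} d(g_{ij}) ∧ dx_i ∧ dx_j = sum_{i<j, k} (∂g_{ij}/∂x_k) dx_k ∧ dx_i ∧ dx_j.
Expand each term, using dx_k ∧ dx_i ∧ dx_j = sgn(permutation) dx_{(a)} ∧ dx_{(b)} ∧ dx_{(c)} with (a < b < c) sorted:
  d(2*x*(2*x + z)) includes (∂/∂z)(2*x*(2*x + z)) dz = (2*x) dz, which multiplied by dx ∧ dy gives (2*x) dx ∧ dy ∧ dz
Collecting like 3-forms: d(omega) = (2*x) dx ∧ dy ∧ dz.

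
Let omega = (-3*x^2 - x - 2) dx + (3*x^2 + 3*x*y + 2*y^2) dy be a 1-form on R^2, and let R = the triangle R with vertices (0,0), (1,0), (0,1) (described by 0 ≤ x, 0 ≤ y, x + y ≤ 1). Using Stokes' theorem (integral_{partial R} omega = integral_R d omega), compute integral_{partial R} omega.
integral_(partial R) omega = 3/2

Stokes: integral_partial_R omega = integral_R d omega with d omega = (∂Q/∂x - ∂P/∂y) dx ∧ dy.
  ∂Q/∂x = 6*x + 3*y
  ∂P/∂y = 0
  integrand = ∂Q/∂x - ∂P/∂y = 6*x + 3*y.
Integrating over R: integral_0^1 integral_0^{1-x} (6*x + 3*y) dy dx = 3/2.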